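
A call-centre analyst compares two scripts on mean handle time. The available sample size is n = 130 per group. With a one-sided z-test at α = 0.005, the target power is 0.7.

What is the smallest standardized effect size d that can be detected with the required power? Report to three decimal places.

d ≈ 0.385

Need Φ(δ − 2.576) = 0.7, so δ = 2.576 + 0.524 = 3.100.
δ = d·√(n/2) ⇒ d = δ/√(n/2) = 3.100/√(130/2) = 0.3845.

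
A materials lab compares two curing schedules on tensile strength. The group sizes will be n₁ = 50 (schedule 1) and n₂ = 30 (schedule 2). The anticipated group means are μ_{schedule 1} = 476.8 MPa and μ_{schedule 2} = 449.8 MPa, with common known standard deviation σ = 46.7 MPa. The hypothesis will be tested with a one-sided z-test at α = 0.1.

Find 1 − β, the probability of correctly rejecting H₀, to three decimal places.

Power ≈ 0.889

Standardized effect: d = |μ_{schedule 1} − μ_{schedule 2}| / σ = |476.8 − 449.8| / 46.7 = 0.5782
Noncentrality parameter: δ = d / √(1/n₁ + 1/n₂) = 0.5782 / √(1/50 + 1/30) = 2.5035
Critical value for a one-sided test at α = 0.1: z_α = 1.282.
Power = P(Z > 1.282 − δ) = Φ(1.222) = 0.8891.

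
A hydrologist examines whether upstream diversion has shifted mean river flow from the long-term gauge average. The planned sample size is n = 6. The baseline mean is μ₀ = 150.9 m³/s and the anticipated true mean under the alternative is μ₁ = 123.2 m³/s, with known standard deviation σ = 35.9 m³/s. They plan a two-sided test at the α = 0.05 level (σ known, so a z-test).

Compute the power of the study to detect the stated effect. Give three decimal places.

Power ≈ 0.472

Standardized effect: d = |μ₁ − μ₀| / σ = |123.2 − 150.9| / 35.9 = 0.7716
Noncentrality parameter: δ = d·√n = 0.7716 × √6 = 1.8900
Critical value for a two-sided test at α = 0.05: z_{α/2} = 1.960.
Power = Φ(δ − 1.960) + Φ(−δ − 1.960) = Φ(-0.070) + Φ(-3.850) = 0.4721 + 0.0001 = 0.4722.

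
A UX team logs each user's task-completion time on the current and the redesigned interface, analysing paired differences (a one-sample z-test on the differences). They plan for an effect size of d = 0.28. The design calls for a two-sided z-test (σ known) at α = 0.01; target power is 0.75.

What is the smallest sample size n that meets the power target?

n = 135

Set Φ(δ − 2.576) = 0.75; then δ − 2.576 = Φ⁻¹(0.75) = 0.674, giving δ = 3.250.
(Ignoring the negligible lower-tail rejection probability gives the usual closed-form inversion.)
δ = d·√n ⇒ n = (δ/d)² = (3.250 / 0.28)² = 134.75.
Rounding up, n = 135.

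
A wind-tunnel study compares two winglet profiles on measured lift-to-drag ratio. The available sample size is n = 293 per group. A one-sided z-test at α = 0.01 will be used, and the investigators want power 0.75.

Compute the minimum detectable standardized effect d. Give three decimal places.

Required noncentrality: δ = z_{0.01} + z_{0.25} = 2.326 + 0.674 = 3.001.
δ = d·√(n/2) ⇒ d = δ/√(n/2) = 3.001/√(293/2) = 0.2479.

d ≈ 0.248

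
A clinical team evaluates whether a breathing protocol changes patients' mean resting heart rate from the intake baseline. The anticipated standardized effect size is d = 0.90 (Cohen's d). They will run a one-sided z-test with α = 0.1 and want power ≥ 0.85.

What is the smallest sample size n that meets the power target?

n = 7

Set Φ(δ − 1.282) = 0.85; then δ − 1.282 = Φ⁻¹(0.85) = 1.036, giving δ = 2.318.
δ = d·√n ⇒ n = (δ/d)² = (2.318 / 0.90)² = 6.63.
Round up to the next whole unit.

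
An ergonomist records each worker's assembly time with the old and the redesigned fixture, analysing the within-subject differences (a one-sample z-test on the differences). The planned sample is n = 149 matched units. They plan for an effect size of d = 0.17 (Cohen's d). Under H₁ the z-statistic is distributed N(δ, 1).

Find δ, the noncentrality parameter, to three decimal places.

δ ≈ 2.075

δ = d·√n = 0.17 × √149 = 2.0751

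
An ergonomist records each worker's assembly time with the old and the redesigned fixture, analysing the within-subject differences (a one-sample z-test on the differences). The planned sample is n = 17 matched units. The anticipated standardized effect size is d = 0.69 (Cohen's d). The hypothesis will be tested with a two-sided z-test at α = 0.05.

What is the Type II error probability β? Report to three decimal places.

Noncentrality parameter: δ = d·√n = 0.69 × √17 = 2.8449
Critical value for a two-sided test at α = 0.05: z_{α/2} = 1.960.
Power = Φ(δ − 1.960) + Φ(−δ − 1.960) = Φ(0.885) + Φ(-4.805) = 0.8119 + 0.0000 = 0.8119.
Type II error: β = 1 − power = 1 − 0.8119 = 0.1881.

β ≈ 0.188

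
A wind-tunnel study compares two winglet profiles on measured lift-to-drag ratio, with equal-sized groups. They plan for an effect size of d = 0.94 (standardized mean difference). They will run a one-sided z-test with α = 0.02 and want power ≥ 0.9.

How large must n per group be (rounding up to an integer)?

For power 0.9 need Φ(δ − z_{0.02}) = 0.9, so δ = z_{0.02} + z_{0.10} = 2.054 + 1.282 = 3.335.
δ = d·√(n/2) ⇒ n = 2(δ/d)² = 2 × (3.335 / 0.94)² = 25.18.
Round up to the next whole unit.

n = 26 per group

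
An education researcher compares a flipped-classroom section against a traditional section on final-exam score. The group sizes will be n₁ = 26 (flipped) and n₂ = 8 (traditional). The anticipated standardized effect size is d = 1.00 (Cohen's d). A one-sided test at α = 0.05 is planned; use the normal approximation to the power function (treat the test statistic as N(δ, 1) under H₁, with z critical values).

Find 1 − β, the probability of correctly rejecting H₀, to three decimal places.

Noncentrality parameter: δ = d / √(1/n₁ + 1/n₂) = 1.00 / √(1/26 + 1/8) = 2.4734
One-sided α = 0.05 → critical value z_{0.05} = 1.645.
Power = P(Z > 1.645 − δ) = Φ(0.829) = 0.7963.

Power ≈ 0.796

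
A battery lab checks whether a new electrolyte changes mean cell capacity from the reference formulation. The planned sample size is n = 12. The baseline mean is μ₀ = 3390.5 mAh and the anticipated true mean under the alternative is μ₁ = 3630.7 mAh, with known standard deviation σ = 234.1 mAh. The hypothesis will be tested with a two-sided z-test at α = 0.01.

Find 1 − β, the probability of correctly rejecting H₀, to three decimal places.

Power ≈ 0.836

Standardized effect: d = |μ₁ − μ₀| / σ = |3630.7 − 3390.5| / 234.1 = 1.0261
Noncentrality parameter: δ = d·√n = 1.0261 × √12 = 3.5544
Critical value for a two-sided test at α = 0.01: z_{α/2} = 2.576.
Power = Φ(δ − 2.576) + Φ(−δ − 2.576) = Φ(0.979) + Φ(-6.130) = 0.8361 + 0.0000 = 0.8361.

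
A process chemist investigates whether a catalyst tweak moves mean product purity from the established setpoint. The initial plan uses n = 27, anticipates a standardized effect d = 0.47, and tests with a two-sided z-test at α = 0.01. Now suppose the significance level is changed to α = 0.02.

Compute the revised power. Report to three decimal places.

δ = d·√n = 0.47 × √27 = 2.4422 (unchanged). New critical value: z_{0.01} = 2.326.
Revised power = Φ(δ − 2.326) + Φ(−δ − 2.326) = Φ(0.116) + Φ(-4.769) = 0.5461 + 0.0000 = 0.5461.

Power ≈ 0.546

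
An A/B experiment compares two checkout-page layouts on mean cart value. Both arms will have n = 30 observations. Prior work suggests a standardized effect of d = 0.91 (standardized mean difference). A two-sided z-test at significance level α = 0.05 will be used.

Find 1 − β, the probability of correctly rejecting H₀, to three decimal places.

Noncentrality parameter: δ = d·√(n/2) = 0.91 × √(30/2) = 3.5244
Two-sided α = 0.05 → critical value z_{0.025} = 1.960.
Power = Φ(δ − 1.960) + Φ(−δ − 1.960) = Φ(1.564) + Φ(-5.484) = 0.9411 + 0.0000 = 0.9411.

Power ≈ 0.941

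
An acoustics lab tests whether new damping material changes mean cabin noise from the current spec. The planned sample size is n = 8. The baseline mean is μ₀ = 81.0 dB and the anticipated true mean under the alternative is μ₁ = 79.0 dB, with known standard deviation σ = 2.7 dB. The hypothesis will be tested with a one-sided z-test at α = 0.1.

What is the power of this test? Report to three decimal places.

Standardized effect: d = |μ₁ − μ₀| / σ = |79.0 − 81.0| / 2.7 = 0.7407
Noncentrality parameter: δ = d·√n = 0.7407 × √8 = 2.0951
Critical value for a one-sided test at α = 0.1: z_α = 1.282.
Power = Φ(δ − 1.282) = Φ(0.814) = 0.7921.

Power ≈ 0.792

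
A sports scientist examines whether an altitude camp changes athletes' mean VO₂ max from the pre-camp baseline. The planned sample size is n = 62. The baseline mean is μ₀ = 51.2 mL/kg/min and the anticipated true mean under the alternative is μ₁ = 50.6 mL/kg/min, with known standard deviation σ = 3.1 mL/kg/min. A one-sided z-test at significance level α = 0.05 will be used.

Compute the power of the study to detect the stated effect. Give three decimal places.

Standardized effect: d = |μ₁ − μ₀| / σ = |50.6 − 51.2| / 3.1 = 0.1935
Noncentrality parameter: δ = d·√n = 0.1935 × √62 = 1.5240
Critical value for a one-sided test at α = 0.05: z_α = 1.645.
Power = Φ(δ − 1.645) = Φ(-0.121) = 0.4519.

Power ≈ 0.452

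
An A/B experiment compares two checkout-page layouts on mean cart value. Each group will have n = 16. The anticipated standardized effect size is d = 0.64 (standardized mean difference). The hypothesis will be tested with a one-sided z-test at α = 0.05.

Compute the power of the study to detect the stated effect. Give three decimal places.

Power ≈ 0.566

Noncentrality parameter: δ = d·√(n/2) = 0.64 × √(16/2) = 1.8102
One-sided α = 0.05 → critical value z_{0.05} = 1.645.
Power = Φ(δ − 1.645) = Φ(0.165) = 0.5657.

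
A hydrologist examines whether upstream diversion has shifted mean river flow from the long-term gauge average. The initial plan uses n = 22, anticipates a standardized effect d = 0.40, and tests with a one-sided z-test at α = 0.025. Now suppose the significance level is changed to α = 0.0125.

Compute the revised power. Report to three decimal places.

δ = d·√n = 0.40 × √22 = 1.8762 (unchanged). New critical value: z_{0.0125} = 2.241.
Revised power = Φ(δ − 2.241) = Φ(-0.365) = 0.3575.

Power ≈ 0.357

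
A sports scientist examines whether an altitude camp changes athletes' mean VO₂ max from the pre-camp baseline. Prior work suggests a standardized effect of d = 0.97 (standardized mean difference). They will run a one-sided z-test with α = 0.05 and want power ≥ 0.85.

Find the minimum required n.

Set Φ(δ − 1.645) = 0.85; then δ − 1.645 = Φ⁻¹(0.85) = 1.036, giving δ = 2.681.
δ = d·√n ⇒ n = (δ/d)² = (2.681 / 0.97)² = 7.64.
Round up to the next whole unit.

n = 8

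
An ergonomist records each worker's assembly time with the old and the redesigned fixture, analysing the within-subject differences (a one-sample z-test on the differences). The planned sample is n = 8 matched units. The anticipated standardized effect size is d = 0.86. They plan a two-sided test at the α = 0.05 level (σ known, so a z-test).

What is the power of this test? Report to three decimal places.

Power ≈ 0.682

Noncentrality parameter: δ = d·√n = 0.86 × √8 = 2.4324
Critical value for a two-sided test at α = 0.05: z_{α/2} = 1.960.
Power = Φ(δ − 1.960) + Φ(−δ − 1.960) = Φ(0.472) + Φ(-4.392) = 0.6817 + 0.0000 = 0.6817.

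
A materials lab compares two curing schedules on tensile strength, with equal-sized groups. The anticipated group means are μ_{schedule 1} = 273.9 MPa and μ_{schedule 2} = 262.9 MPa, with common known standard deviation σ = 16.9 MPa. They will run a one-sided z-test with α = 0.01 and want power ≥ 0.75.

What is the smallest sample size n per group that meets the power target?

Standardized effect: d = |μ_{schedule 1} − μ_{schedule 2}| / σ = |273.9 − 262.9| / 16.9 = 0.6509
Set Φ(δ − 2.326) = 0.75; then δ − 2.326 = Φ⁻¹(0.75) = 0.674, giving δ = 3.001.
δ = d·√(n/2) ⇒ n = 2(δ/d)² = 2 × (3.001 / 0.6509)² = 42.51.
Round up to the next whole unit.

n = 43 per group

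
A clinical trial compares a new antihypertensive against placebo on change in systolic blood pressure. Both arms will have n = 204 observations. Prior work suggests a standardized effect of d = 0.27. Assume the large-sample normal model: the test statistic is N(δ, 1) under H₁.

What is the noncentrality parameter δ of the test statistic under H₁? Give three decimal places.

δ ≈ 2.727

δ = d·√(n/2) = 0.27 × √(204/2) = 2.7269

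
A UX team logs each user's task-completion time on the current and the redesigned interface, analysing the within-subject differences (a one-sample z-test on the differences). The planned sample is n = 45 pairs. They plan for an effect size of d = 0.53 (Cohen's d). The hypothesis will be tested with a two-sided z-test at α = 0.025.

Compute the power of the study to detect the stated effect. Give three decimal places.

Noncentrality parameter: δ = d·√n = 0.53 × √45 = 3.5553
Critical value for a two-sided test at α = 0.025: z_{α/2} = 2.241.
Power = Φ(δ − 2.241) + Φ(−δ − 2.241) = Φ(1.314) + Φ(-5.797) = 0.9056 + 0.0000 = 0.9056.

Power ≈ 0.906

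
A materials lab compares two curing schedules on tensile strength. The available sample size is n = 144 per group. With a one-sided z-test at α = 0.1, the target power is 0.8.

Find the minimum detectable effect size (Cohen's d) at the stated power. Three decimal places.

Need Φ(δ − 1.282) = 0.8, so δ = 1.282 + 0.842 = 2.123.
δ = d·√(n/2) ⇒ d = δ/√(n/2) = 2.123/√(144/2) = 0.2502.

d ≈ 0.250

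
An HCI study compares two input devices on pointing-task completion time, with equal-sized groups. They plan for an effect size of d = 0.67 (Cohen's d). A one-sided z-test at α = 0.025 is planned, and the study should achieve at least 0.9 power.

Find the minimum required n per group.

Set Φ(δ − 1.960) = 0.9; then δ − 1.960 = Φ⁻¹(0.9) = 1.282, giving δ = 3.242.
δ = d·√(n/2) ⇒ n = 2(δ/d)² = 2 × (3.242 / 0.67)² = 46.81.
Rounding up, n = 47 per group.

n = 47 per group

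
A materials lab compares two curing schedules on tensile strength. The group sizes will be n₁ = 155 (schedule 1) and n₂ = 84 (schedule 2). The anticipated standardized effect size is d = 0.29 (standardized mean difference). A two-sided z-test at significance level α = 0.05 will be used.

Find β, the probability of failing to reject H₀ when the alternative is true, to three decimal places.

Noncentrality parameter: δ = d / √(1/n₁ + 1/n₂) = 0.29 / √(1/155 + 1/84) = 2.1404
Critical value for a two-sided test at α = 0.05: z_{α/2} = 1.960.
Power = Φ(δ − 1.960) + Φ(−δ − 1.960) = Φ(0.180) + Φ(-4.100) = 0.5716 + 0.0000 = 0.5716.
Type II error: β = 1 − power = 1 − 0.5716 = 0.4284.

β ≈ 0.428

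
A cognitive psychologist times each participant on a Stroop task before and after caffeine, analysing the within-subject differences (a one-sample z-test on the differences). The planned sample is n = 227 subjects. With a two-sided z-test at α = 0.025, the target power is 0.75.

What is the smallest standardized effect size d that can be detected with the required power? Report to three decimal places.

d ≈ 0.194

Need Φ(δ − 2.241) = 0.75, so δ = 2.241 + 0.674 = 2.916.
(Lower-tail contribution to power is negligible for δ > 0.)
δ = d·√n ⇒ d = δ/√n = 2.916/√227 = 0.1935.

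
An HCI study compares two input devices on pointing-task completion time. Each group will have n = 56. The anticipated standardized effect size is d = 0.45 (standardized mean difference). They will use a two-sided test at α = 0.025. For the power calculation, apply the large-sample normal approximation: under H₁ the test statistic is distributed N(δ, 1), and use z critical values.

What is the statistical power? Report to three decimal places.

Power ≈ 0.556

Noncentrality parameter: δ = d·√(n/2) = 0.45 × √(56/2) = 2.3812
Critical value for a two-sided test at α = 0.025: z_{α/2} = 2.241.
Power = Φ(δ − 2.241) + Φ(−δ − 2.241) = Φ(0.140) + Φ(-4.623) = 0.5556 + 0.0000 = 0.5556.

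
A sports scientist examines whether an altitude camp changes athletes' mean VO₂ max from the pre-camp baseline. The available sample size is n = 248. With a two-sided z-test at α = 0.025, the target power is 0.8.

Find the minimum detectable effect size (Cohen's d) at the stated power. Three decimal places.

Required noncentrality: δ = z_{0.0125} + z_{0.20} = 2.241 + 0.842 = 3.083.
(Lower-tail contribution to power is negligible for δ > 0.)
δ = d·√n ⇒ d = δ/√n = 3.083/√248 = 0.1958.

d ≈ 0.196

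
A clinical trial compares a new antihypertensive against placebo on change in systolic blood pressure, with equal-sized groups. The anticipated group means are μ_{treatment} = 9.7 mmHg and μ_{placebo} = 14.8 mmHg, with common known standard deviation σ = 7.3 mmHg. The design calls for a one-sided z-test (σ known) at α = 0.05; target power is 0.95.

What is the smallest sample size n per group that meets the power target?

Standardized effect: d = |μ_{treatment} − μ_{placebo}| / σ = |9.7 − 14.8| / 7.3 = 0.6986
Set Φ(δ − 1.645) = 0.95; then δ − 1.645 = Φ⁻¹(0.95) = 1.645, giving δ = 3.290.
δ = d·√(n/2) ⇒ n = 2(δ/d)² = 2 × (3.290 / 0.6986)² = 44.35.
Round up to the next whole unit.

n = 45 per group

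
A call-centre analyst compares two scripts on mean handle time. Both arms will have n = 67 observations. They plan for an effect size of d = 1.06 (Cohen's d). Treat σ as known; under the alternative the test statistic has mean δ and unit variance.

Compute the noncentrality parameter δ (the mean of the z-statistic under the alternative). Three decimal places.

δ = d·√(n/2) = 1.06 × √(67/2) = 6.1352

δ ≈ 6.135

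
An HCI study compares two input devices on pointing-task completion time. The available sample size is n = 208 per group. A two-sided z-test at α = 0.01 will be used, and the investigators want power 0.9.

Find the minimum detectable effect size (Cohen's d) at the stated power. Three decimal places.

d ≈ 0.378

Need Φ(δ − 2.576) = 0.9, so δ = 2.576 + 1.282 = 3.857.
(The second rejection-region term Φ(−δ − z_{α/2}) is negligible and dropped.)
δ = d·√(n/2) ⇒ d = δ/√(n/2) = 3.857/√(208/2) = 0.3782.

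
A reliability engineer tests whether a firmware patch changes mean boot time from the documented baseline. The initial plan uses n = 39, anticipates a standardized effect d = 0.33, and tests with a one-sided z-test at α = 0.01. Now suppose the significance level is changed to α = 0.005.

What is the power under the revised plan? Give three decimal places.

δ = d·√n = 0.33 × √39 = 2.0608 (unchanged). New critical value: z_{0.005} = 2.576.
Revised power = Φ(δ − 2.576) = Φ(-0.515) = 0.3033.

Power ≈ 0.303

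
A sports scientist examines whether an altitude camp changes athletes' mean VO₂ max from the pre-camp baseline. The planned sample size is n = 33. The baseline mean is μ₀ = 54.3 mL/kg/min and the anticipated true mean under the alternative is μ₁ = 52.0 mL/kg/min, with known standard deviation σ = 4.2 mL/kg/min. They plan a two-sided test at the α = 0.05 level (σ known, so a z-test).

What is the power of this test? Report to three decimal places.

Power ≈ 0.882

Standardized effect: d = |μ₁ − μ₀| / σ = |52.0 − 54.3| / 4.2 = 0.5476
Noncentrality parameter: δ = d·√n = 0.5476 × √33 = 3.1458
Two-sided α = 0.05 → critical value z_{0.025} = 1.960.
Power = Φ(δ − 1.960) + Φ(−δ − 1.960) = Φ(1.186) + Φ(-5.106) = 0.8822 + 0.0000 = 0.8822.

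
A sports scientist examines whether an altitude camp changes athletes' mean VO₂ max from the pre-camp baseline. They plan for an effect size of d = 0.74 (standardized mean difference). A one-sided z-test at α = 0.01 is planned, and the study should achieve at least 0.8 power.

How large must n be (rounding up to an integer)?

For power 0.8 need Φ(δ − z_{0.01}) = 0.8, so δ = z_{0.01} + z_{0.20} = 2.326 + 0.842 = 3.168.
δ = d·√n ⇒ n = (δ/d)² = (3.168 / 0.74)² = 18.33.
Round up to the next whole unit.

n = 19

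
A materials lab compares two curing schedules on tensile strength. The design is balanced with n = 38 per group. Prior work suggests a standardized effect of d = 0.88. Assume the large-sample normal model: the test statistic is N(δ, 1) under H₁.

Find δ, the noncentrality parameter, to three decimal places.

δ ≈ 3.836

δ = d·√(n/2) = 0.88 × √(38/2) = 3.8358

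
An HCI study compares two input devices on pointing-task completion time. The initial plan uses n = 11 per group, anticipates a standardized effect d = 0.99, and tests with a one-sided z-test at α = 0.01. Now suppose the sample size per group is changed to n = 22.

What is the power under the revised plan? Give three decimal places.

With n = 22 per group: δ = d·√(n/2) = 0.99 × √(22/2) = 3.2835. Critical value z_{0.01} = 2.326.
Revised power = Φ(δ − 2.326) = Φ(0.957) = 0.8307.

Power ≈ 0.831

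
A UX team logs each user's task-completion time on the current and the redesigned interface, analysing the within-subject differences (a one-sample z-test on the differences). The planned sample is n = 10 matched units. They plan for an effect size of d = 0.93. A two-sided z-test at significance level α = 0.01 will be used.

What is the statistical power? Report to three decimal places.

Noncentrality parameter: δ = d·√n = 0.93 × √10 = 2.9409
Critical value for a two-sided test at α = 0.01: z_{α/2} = 2.576.
Power = Φ(δ − 2.576) + Φ(−δ − 2.576) = Φ(0.365) + Φ(-5.517) = 0.6425 + 0.0000 = 0.6425.

Power ≈ 0.642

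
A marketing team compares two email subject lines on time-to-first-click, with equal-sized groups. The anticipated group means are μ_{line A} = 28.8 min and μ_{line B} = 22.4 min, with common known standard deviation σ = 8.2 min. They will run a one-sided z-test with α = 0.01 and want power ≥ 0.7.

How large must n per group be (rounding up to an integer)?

n = 27 per group

Standardized effect: d = |μ_{line A} − μ_{line B}| / σ = |28.8 − 22.4| / 8.2 = 0.7805
For power 0.7 need Φ(δ − z_{0.01}) = 0.7, so δ = z_{0.01} + z_{0.30} = 2.326 + 0.524 = 2.851.
δ = d·√(n/2) ⇒ n = 2(δ/d)² = 2 × (2.851 / 0.7805)² = 26.68.
Round up to the next whole unit.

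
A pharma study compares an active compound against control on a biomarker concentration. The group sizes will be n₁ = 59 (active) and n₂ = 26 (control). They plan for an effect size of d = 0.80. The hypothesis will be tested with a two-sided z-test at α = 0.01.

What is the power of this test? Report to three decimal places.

Noncentrality parameter: δ = d / √(1/n₁ + 1/n₂) = 0.80 / √(1/59 + 1/26) = 3.3985
Two-sided α = 0.01 → critical value z_{0.005} = 2.576.
Power = Φ(δ − 2.576) + Φ(−δ − 2.576) = Φ(0.823) + Φ(-5.974) = 0.7947 + 0.0000 = 0.7947.

Power ≈ 0.795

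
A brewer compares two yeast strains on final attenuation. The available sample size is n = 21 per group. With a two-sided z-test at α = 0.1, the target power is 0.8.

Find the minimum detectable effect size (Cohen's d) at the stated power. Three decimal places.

Need Φ(δ − 1.645) = 0.8, so δ = 1.645 + 0.842 = 2.486.
(The second rejection-region term Φ(−δ − z_{α/2}) is negligible and dropped.)
δ = d·√(n/2) ⇒ d = δ/√(n/2) = 2.486/√(21/2) = 0.7673.

d ≈ 0.767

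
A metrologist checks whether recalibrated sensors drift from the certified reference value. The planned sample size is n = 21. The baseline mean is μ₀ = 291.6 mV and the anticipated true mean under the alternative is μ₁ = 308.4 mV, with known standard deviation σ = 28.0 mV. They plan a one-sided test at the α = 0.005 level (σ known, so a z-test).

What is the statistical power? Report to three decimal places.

Power ≈ 0.569

Standardized effect: d = |μ₁ − μ₀| / σ = |308.4 − 291.6| / 28.0 = 0.6000
Noncentrality parameter: δ = d·√n = 0.6000 × √21 = 2.7495
Critical value for a one-sided test at α = 0.005: z_α = 2.576.
Power = Φ(δ − 2.576) = Φ(0.174) = 0.5690.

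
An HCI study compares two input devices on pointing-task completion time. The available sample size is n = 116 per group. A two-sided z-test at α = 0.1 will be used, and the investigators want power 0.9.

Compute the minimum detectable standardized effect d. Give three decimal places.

Need Φ(δ − 1.645) = 0.9, so δ = 1.645 + 1.282 = 2.926.
(The second rejection-region term Φ(−δ − z_{α/2}) is negligible and dropped.)
δ = d·√(n/2) ⇒ d = δ/√(n/2) = 2.926/√(116/2) = 0.3843.

d ≈ 0.384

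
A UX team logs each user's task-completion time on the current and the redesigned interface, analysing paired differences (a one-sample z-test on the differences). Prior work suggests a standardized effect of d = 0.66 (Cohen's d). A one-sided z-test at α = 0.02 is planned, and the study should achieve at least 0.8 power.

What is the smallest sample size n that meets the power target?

n = 20

For power 0.8 need Φ(δ − z_{0.02}) = 0.8, so δ = z_{0.02} + z_{0.20} = 2.054 + 0.842 = 2.895.
δ = d·√n ⇒ n = (δ/d)² = (2.895 / 0.66)² = 19.25.
Round up to the next whole unit.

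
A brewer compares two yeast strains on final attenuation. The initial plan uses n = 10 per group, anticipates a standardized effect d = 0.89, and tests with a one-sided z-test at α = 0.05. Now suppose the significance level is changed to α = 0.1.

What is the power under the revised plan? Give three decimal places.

Power ≈ 0.761

δ = d·√(n/2) = 0.89 × √(10/2) = 1.9901 (unchanged). New critical value: z_{0.1} = 1.282.
Revised power = P(Z > 1.282 − δ) = Φ(0.709) = 0.7607.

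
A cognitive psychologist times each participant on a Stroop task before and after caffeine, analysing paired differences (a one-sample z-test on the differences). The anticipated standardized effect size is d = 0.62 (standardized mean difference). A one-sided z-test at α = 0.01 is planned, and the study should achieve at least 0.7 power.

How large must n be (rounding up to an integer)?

Set Φ(δ − 2.326) = 0.7; then δ − 2.326 = Φ⁻¹(0.7) = 0.524, giving δ = 2.851.
δ = d·√n ⇒ n = (δ/d)² = (2.851 / 0.62)² = 21.14.
Round up to the next whole unit.

n = 22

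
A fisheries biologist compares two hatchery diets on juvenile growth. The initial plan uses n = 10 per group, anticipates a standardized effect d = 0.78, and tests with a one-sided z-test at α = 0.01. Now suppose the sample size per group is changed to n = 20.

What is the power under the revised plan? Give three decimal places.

Power ≈ 0.556

With n = 20 per group: δ = d·√(n/2) = 0.78 × √(20/2) = 2.4666. Critical value z_{0.01} = 2.326.
Revised power = Φ(δ − 2.326) = Φ(0.140) = 0.5558.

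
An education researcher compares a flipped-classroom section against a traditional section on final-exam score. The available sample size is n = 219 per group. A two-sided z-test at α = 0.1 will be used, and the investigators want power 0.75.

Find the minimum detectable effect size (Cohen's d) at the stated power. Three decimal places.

Required noncentrality: δ = z_{0.05} + z_{0.25} = 1.645 + 0.674 = 2.319.
(The second rejection-region term Φ(−δ − z_{α/2}) is negligible and dropped.)
δ = d·√(n/2) ⇒ d = δ/√(n/2) = 2.319/√(219/2) = 0.2216.

d ≈ 0.222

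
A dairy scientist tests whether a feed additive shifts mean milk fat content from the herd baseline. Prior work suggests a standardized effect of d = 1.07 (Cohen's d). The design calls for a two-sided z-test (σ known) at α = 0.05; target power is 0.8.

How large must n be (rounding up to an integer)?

n = 7

Set Φ(δ − 1.960) = 0.8; then δ − 1.960 = Φ⁻¹(0.8) = 0.842, giving δ = 2.802.
(For δ > 0 the lower-tail rejection region contributes negligibly to power, so the one-term inversion is standard.)
δ = d·√n ⇒ n = (δ/d)² = (2.802 / 1.07)² = 6.86.
Rounding up, n = 7.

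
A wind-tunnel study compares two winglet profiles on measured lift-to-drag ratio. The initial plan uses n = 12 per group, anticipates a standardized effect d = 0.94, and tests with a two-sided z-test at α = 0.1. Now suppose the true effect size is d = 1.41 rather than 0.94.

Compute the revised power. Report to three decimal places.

Power ≈ 0.965

With d = 1.41: δ = d·√(n/2) = 1.41 × √(12/2) = 3.4538. Critical value z_{0.05} = 1.645.
Revised power = Φ(δ − 1.645) + Φ(−δ − 1.645) = Φ(1.809) + Φ(-5.099) = 0.9648 + 0.0000 = 0.9648.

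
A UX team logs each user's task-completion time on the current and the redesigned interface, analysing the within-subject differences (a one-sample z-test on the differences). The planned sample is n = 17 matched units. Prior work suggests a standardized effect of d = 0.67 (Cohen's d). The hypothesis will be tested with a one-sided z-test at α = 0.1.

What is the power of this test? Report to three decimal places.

Power ≈ 0.931

Noncentrality parameter: λ = d·√n = 0.67 × √17 = 2.7625
One-sided α = 0.1 → critical value z_{0.1} = 1.282.
Power = Φ(λ − 1.282) = Φ(1.481) = 0.9307.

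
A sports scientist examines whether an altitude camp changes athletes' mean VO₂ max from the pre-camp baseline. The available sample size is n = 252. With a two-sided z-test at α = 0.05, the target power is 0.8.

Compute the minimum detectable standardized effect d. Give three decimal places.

d ≈ 0.176

Need Φ(δ − 1.960) = 0.8, so δ = 1.960 + 0.842 = 2.802.
(The second rejection-region term Φ(−δ − z_{α/2}) is negligible and dropped.)
δ = d·√n ⇒ d = δ/√n = 2.802/√252 = 0.1765.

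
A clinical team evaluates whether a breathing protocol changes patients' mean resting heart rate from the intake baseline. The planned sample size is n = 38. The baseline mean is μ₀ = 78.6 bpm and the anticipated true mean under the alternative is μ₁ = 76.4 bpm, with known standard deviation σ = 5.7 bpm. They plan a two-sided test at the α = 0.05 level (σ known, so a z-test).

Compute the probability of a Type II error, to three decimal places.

Standardized effect: d = |μ₁ − μ₀| / σ = |76.4 − 78.6| / 5.7 = 0.3860
Noncentrality parameter: λ = d·√n = 0.3860 × √38 = 2.3792
Critical value for a two-sided test at α = 0.05: z_{α/2} = 1.960.
Power = Φ(λ − 1.960) + Φ(−λ − 1.960) = Φ(0.419) + Φ(-4.339) = 0.6625 + 0.0000 = 0.6625.
Type II error: β = 1 − power = 1 − 0.6625 = 0.3375.

β ≈ 0.337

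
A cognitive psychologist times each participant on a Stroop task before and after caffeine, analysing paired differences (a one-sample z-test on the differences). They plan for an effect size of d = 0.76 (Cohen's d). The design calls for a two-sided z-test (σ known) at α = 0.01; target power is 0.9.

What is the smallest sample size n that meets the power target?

Set Φ(δ − 2.576) = 0.9; then δ − 2.576 = Φ⁻¹(0.9) = 1.282, giving δ = 3.857.
(For δ > 0 the lower-tail rejection region contributes negligibly to power, so the one-term inversion is standard.)
δ = d·√n ⇒ n = (δ/d)² = (3.857 / 0.76)² = 25.76.
Rounding up, n = 26.

n = 26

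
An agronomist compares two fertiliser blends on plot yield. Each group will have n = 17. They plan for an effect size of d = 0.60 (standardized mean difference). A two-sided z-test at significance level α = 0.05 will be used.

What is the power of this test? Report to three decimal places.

Power ≈ 0.417

Noncentrality parameter: δ = d·√(n/2) = 0.60 × √(17/2) = 1.7493
Two-sided α = 0.05 → critical value z_{0.025} = 1.960.
Power = Φ(δ − 1.960) + Φ(−δ − 1.960) = Φ(-0.211) + Φ(-3.709) = 0.4166 + 0.0001 = 0.4167.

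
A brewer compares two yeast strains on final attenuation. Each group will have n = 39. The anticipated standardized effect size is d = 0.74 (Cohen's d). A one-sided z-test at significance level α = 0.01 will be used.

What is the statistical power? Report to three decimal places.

Power ≈ 0.827

Noncentrality parameter: δ = d·√(n/2) = 0.74 × √(39/2) = 3.2678
One-sided α = 0.01 → critical value z_{0.01} = 2.326.
Power = Φ(δ − 2.326) = Φ(0.941) = 0.8268.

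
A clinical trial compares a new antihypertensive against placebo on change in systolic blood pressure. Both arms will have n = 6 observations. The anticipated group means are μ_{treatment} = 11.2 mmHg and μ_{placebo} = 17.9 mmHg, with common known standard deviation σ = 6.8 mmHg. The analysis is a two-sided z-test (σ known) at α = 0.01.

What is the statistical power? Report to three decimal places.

Standardized effect: d = |μ_{treatment} − μ_{placebo}| / σ = |11.2 − 17.9| / 6.8 = 0.9853
Noncentrality parameter: δ = d·√(n/2) = 0.9853 × √(6/2) = 1.7066
Two-sided α = 0.01 → critical value z_{0.005} = 2.576.
Power = Φ(δ − 2.576) + Φ(−δ − 2.576) = Φ(-0.869) + Φ(-4.282) = 0.1924 + 0.0000 = 0.1924.

Power ≈ 0.192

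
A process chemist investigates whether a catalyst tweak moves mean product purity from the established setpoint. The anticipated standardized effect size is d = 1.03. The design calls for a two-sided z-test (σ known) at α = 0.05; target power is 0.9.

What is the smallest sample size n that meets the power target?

n = 10

For power 0.9 need Φ(δ − z_{0.025}) = 0.9, so δ = z_{0.025} + z_{0.10} = 1.960 + 1.282 = 3.242.
(Ignoring the negligible lower-tail rejection probability gives the usual closed-form inversion.)
δ = d·√n ⇒ n = (δ/d)² = (3.242 / 1.03)² = 9.90.
Rounding up, n = 10.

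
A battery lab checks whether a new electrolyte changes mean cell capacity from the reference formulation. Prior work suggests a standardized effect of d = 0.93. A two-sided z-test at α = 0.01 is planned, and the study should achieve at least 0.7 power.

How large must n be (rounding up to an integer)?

n = 12

For power 0.7 need Φ(δ − z_{0.005}) = 0.7, so δ = z_{0.005} + z_{0.30} = 2.576 + 0.524 = 3.100.
(For δ > 0 the lower-tail rejection region contributes negligibly to power, so the one-term inversion is standard.)
δ = d·√n ⇒ n = (δ/d)² = (3.100 / 0.93)² = 11.11.
Round up to the next whole unit.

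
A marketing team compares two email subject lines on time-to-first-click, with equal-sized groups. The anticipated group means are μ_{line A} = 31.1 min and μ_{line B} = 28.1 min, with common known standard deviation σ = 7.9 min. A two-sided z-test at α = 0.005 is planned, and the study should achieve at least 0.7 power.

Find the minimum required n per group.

Standardized effect: d = |μ_{line A} − μ_{line B}| / σ = |31.1 − 28.1| / 7.9 = 0.3797
Set Φ(δ − 2.807) = 0.7; then δ − 2.807 = Φ⁻¹(0.7) = 0.524, giving δ = 3.331.
(Ignoring the negligible lower-tail rejection probability gives the usual closed-form inversion.)
δ = d·√(n/2) ⇒ n = 2(δ/d)² = 2 × (3.331 / 0.3797)² = 153.92.
Rounding up, n = 154 per group.

n = 154 per group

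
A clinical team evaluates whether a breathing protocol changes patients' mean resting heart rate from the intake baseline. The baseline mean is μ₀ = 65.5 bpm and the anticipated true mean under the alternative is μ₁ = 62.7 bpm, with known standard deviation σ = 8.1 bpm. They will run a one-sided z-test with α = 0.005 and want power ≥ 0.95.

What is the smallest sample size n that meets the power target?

n = 150

Standardized effect: d = |μ₁ − μ₀| / σ = |62.7 − 65.5| / 8.1 = 0.3457
Set Φ(δ − 2.576) = 0.95; then δ − 2.576 = Φ⁻¹(0.95) = 1.645, giving δ = 4.221.
δ = d·√n ⇒ n = (δ/d)² = (4.221 / 0.3457)² = 149.08.
Rounding up, n = 150.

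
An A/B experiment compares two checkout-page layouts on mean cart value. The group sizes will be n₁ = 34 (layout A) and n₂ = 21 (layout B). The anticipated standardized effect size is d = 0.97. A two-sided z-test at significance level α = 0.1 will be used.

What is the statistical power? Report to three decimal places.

Noncentrality parameter: δ = d / √(1/n₁ + 1/n₂) = 0.97 / √(1/34 + 1/21) = 3.4949
Critical value for a two-sided test at α = 0.1: z_{α/2} = 1.645.
Power = Φ(δ − 1.645) + Φ(−δ − 1.645) = Φ(1.850) + Φ(-5.140) = 0.9678 + 0.0000 = 0.9678.

Power ≈ 0.968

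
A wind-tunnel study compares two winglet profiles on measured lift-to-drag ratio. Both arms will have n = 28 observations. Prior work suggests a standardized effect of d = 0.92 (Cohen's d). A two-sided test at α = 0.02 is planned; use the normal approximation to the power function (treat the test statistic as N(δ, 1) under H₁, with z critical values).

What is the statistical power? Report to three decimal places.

Power ≈ 0.868

Noncentrality parameter: δ = d·√(n/2) = 0.92 × √(28/2) = 3.4423
Two-sided α = 0.02 → critical value z_{0.01} = 2.326.
Power = Φ(δ − 2.326) + Φ(−δ − 2.326) = Φ(1.116) + Φ(-5.769) = 0.8678 + 0.0000 = 0.8678.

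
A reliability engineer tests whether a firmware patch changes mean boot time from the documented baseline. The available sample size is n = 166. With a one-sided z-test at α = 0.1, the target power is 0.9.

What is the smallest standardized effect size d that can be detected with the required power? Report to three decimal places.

Need Φ(δ − 1.282) = 0.9, so δ = 1.282 + 1.282 = 2.563.
δ = d·√n ⇒ d = δ/√n = 2.563/√166 = 0.1989.

d ≈ 0.199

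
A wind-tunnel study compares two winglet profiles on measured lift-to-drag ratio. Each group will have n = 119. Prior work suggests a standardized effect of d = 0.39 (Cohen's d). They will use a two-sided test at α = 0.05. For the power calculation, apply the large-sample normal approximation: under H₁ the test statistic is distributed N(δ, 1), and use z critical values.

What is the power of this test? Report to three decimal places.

Power ≈ 0.853

Noncentrality parameter: δ = d·√(n/2) = 0.39 × √(119/2) = 3.0083
Two-sided α = 0.05 → critical value z_{0.025} = 1.960.
Power = Φ(δ − 1.960) + Φ(−δ − 1.960) = Φ(1.048) + Φ(-4.968) = 0.8528 + 0.0000 = 0.8528.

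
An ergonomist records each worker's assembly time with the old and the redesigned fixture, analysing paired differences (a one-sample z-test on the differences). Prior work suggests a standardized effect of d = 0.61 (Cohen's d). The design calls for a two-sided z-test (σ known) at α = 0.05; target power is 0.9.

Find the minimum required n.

For power 0.9 need Φ(δ − z_{0.025}) = 0.9, so δ = z_{0.025} + z_{0.10} = 1.960 + 1.282 = 3.242.
(Ignoring the negligible lower-tail rejection probability gives the usual closed-form inversion.)
δ = d·√n ⇒ n = (δ/d)² = (3.242 / 0.61)² = 28.24.
Round up to the next whole unit.

n = 29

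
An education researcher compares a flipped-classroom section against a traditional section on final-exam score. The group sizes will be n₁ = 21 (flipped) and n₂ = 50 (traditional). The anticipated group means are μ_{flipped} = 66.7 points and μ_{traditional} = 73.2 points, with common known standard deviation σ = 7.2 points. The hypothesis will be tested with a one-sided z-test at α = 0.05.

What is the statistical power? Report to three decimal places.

Standardized effect: d = |μ_{flipped} − μ_{traditional}| / σ = |66.7 − 73.2| / 7.2 = 0.9028
Noncentrality parameter: δ = d / √(1/n₁ + 1/n₂) = 0.9028 / √(1/21 + 1/50) = 3.4717
Critical value for a one-sided test at α = 0.05: z_α = 1.645.
Power = P(Z > 1.645 − δ) = Φ(1.827) = 0.9661.

Power ≈ 0.966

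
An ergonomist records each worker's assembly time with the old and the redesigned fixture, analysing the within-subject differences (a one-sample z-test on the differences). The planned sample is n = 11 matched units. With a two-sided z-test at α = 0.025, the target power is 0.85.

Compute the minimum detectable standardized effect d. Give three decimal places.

Required noncentrality: δ = z_{0.0125} + z_{0.15} = 2.241 + 1.036 = 3.278.
(The second rejection-region term Φ(−δ − z_{α/2}) is negligible and dropped.)
δ = d·√n ⇒ d = δ/√n = 3.278/√11 = 0.9883.

d ≈ 0.988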